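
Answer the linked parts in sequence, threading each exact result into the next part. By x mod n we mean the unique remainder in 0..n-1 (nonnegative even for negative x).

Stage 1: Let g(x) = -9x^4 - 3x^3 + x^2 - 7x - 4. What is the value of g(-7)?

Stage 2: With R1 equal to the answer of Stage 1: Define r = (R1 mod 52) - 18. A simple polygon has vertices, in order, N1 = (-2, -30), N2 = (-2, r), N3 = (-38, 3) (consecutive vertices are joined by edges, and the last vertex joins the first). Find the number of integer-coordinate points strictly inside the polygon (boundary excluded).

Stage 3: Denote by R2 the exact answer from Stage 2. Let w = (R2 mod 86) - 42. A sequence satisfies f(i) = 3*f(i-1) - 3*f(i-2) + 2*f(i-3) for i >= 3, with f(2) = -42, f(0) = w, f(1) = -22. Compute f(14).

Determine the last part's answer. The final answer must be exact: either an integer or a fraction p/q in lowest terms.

Stage 1: -9*(-7)^4 - 3*(-7)^3 + 1*(-7)^2 - 7*(-7)^1 - 4 = (-21609) + (1029) + (49) + (49) + (-4) = -20486; answer -20486
Stage 2: R1 = -20486; r = -16; cross terms: (-2*-16 - -2*-30)=-28, (-2*3 - -38*-16)=-614, (-38*-30 - -2*3)=1146; twice the area = |504| = 504; area = 252; boundary points = 14 + 1 + 3 = 18; strictly interior points = area - boundary/2 + 1 = 244; answer 244
Stage 3: R2 = 244; w = 30; f(3) = 3*(-42) - 3*(-22) + 2*(30) = 0; iterating: f(3)=0, f(4)=82, f(5)=162, f(6)=240, f(7)=398, f(8)=798, f(9)=1680, f(10)=3442, f(11)=6882, f(12)=13680, f(13)=27278, f(14)=54558; answer 54558

54558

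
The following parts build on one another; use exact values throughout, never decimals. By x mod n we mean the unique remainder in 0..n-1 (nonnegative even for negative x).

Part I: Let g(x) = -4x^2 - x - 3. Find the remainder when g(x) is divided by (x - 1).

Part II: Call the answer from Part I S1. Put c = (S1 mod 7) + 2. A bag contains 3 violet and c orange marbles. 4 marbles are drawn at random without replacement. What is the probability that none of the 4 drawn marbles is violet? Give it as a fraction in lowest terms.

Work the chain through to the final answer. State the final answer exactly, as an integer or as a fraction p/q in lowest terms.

Part I: remainder = value at the root: -4*(1)^2 - 1*(1)^1 - 3 = (-4) + (-1) + (-3) = -8; answer -8
Part II: S1 = -8; c = 8; total draws C(11,4) = 330; favorable C(8,4) = 70; P = 7/33; answer 7/33

7/33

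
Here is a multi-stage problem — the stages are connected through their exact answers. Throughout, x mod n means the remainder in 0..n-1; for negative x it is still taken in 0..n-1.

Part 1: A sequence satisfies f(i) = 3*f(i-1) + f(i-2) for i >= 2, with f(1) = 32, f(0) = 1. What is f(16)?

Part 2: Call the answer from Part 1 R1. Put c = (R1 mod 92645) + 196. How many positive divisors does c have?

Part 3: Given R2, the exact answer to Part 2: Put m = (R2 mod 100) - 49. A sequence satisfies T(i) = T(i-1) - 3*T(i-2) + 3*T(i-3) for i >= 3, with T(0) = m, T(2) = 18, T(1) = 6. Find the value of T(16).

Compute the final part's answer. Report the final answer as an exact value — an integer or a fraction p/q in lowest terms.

Part 1: f(2) = 3*(32) + 1*(1) = 97; iterating: f(2)=97, f(3)=323, f(4)=1066, f(5)=3521, f(6)=11629, f(7)=38408, f(8)=126853, f(9)=418967, f(10)=1383754, f(11)=4570229, f(12)=15094441, f(13)=49853552, f(14)=164655097, f(15)=543818843, f(16)=1796111626; answer 1796111626
Part 2: R1 = 1796111626; c = 3207; 3207 = 3 * 1069; number of divisors = (1+1) * (1+1) = 4; answer 4
Part 3: R2 = 4; m = -45; T(3) = 1*(18) - 3*(6) + 3*(-45) = -135; iterating: T(3)=-135, T(4)=-171, T(5)=288, T(6)=396, T(7)=-981, T(8)=-1305, T(9)=2826, T(10)=3798, T(11)=-8595, T(12)=-11511, T(13)=25668, T(14)=34416, T(15)=-77121, T(16)=-103365; answer -103365

-103365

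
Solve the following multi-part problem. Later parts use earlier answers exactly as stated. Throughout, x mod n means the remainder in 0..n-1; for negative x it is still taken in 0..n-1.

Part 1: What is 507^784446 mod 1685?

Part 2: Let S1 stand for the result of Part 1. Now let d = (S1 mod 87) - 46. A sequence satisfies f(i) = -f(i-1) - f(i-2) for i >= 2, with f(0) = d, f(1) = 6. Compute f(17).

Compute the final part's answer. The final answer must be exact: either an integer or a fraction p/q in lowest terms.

7

Part 1: squarings mod 1685: 507^1=507, 507^2=929, 507^4=321, 507^8=256, 507^16=1506, 507^32=26, 507^64=676, 507^128=341, 507^256=16, 507^512=256, 507^1024=1506, 507^2048=26, 507^4096=676, 507^8192=341, 507^16384=16, 507^32768=256, 507^65536=1506, 507^131072=26, 507^262144=676, 507^524288=341; 507^784446 = 507^2 * 507^4 * 507^8 * 507^16 * 507^32 * 507^2048 * 507^4096 * 507^8192 * 507^16384 * 507^32768 * 507^65536 * 507^131072 * 507^524288 = 729 (mod 1685); answer 729
Part 2: S1 = 729; d = -13; f(2) = -1*(6) - 1*(-13) = 7; iterating: f(2)=7, f(3)=-13, f(4)=6, f(5)=7, f(6)=-13, f(7)=6, f(8)=7, f(9)=-13, f(10)=6, f(11)=7, f(12)=-13, f(13)=6, f(14)=7, f(15)=-13, f(16)=6, f(17)=7; answer 7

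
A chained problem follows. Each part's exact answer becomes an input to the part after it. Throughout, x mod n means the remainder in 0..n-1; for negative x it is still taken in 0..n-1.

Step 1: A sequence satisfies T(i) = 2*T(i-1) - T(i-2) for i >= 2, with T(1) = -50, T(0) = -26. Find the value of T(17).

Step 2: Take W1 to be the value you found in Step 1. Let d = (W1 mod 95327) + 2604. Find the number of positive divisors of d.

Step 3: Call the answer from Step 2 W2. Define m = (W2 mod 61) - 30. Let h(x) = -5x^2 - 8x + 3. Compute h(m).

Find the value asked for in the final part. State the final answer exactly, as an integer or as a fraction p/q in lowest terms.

Step 1: T(2) = 2*(-50) - 1*(-26) = -74; iterating: T(2)=-74, T(3)=-98, T(4)=-122, T(5)=-146, T(6)=-170, T(7)=-194, T(8)=-218, T(9)=-242, T(10)=-266, T(11)=-290, T(12)=-314, T(13)=-338, T(14)=-362, T(15)=-386, T(16)=-410, T(17)=-434; answer -434
Step 2: W1 = -434; d = 97497; 97497 = 3^3 * 23 * 157; number of divisors = (3+1) * (1+1) * (1+1) = 16; answer 16
Step 3: W2 = 16; m = -14; -5*(-14)^2 - 8*(-14)^1 + 3 = (-980) + (112) + (3) = -865; answer -865

-865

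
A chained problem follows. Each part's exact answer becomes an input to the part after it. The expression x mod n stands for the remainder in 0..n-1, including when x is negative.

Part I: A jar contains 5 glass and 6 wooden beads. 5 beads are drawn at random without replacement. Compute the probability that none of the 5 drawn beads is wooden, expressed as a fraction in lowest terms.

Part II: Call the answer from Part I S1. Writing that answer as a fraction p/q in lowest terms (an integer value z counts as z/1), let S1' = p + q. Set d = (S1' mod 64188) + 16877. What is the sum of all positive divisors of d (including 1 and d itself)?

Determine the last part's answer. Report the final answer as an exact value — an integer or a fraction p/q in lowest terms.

Part I: total draws C(11,5) = 462; favorable C(5,5) = 1; P = 1/462; answer 1/462
Part II: S1 = 1/462; threaded value p + q = 463; d = 17340; 17340 = 2^2 * 3 * 5 * 17^2; sigma = (1 + 2 + 4) * (1 + 3) * (1 + 5) * (1 + 17 + 289) = 7 * 4 * 6 * 307 = 51576; answer 51576

51576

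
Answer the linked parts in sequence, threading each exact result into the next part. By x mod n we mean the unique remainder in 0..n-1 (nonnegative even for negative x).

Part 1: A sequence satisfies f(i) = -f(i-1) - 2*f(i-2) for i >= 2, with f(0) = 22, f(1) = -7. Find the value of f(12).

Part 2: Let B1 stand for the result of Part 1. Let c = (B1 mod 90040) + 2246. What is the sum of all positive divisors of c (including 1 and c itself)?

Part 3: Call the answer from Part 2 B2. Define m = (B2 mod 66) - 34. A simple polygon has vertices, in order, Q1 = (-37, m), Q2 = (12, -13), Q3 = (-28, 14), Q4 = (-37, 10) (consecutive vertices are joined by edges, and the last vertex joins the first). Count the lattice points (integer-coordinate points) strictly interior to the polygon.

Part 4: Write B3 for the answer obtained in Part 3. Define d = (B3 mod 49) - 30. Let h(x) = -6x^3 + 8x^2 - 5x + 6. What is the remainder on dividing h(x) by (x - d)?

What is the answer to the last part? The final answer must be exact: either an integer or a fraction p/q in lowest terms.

Part 1: f(2) = -1*(-7) - 2*(22) = -37; iterating: f(2)=-37, f(3)=51, f(4)=23, f(5)=-125, f(6)=79, f(7)=171, f(8)=-329, f(9)=-13, f(10)=671, f(11)=-645, f(12)=-697; answer -697
Part 2: B1 = -697; c = 91589; 91589 = 67 * 1367; sigma = (1 + 67) * (1 + 1367) = 68 * 1368 = 93024; answer 93024
Part 3: B2 = 93024; m = -4; cross terms: (-37*-13 - 12*-4)=529, (12*14 - -28*-13)=-196, (-28*10 - -37*14)=238, (-37*-4 - -37*10)=518; twice the area = |1089| = 1089; area = 1089/2; boundary points = 1 + 1 + 1 + 14 = 17; strictly interior points = area - boundary/2 + 1 = 537; answer 537
Part 4: B3 = 537; d = 17; remainder = value at the root: -6*(17)^3 + 8*(17)^2 - 5*(17)^1 + 6 = (-29478) + (2312) + (-85) + (6) = -27245; answer -27245

-27245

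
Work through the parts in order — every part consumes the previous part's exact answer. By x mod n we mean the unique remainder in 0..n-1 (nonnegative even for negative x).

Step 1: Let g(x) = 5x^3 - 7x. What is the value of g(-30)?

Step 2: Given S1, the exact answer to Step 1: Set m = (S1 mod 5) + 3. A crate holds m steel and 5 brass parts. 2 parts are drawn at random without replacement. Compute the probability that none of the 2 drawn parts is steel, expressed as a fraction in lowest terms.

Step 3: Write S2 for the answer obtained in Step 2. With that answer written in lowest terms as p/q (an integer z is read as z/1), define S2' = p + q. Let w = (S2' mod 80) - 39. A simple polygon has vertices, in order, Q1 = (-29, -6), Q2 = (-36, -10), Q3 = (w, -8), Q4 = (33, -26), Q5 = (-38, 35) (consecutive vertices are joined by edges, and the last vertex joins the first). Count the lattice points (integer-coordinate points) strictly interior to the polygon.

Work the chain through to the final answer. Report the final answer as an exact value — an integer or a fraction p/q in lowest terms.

1176

Step 1: 5*(-30)^3 - 7*(-30)^1 = (-135000) + (210) = -134790; answer -134790
Step 2: S1 = -134790; m = 3; total draws C(8,2) = 28; favorable C(5,2) = 10; P = 5/14; answer 5/14
Step 3: S2 = 5/14; threaded value p + q = 19; w = -20; cross terms: (-29*-10 - -36*-6)=74, (-36*-8 - -20*-10)=88, (-20*-26 - 33*-8)=784, (33*35 - -38*-26)=167, (-38*-6 - -29*35)=1243; twice the area = |2356| = 2356; area = 1178; boundary points = 1 + 2 + 1 + 1 + 1 = 6; strictly interior points = area - boundary/2 + 1 = 1176; answer 1176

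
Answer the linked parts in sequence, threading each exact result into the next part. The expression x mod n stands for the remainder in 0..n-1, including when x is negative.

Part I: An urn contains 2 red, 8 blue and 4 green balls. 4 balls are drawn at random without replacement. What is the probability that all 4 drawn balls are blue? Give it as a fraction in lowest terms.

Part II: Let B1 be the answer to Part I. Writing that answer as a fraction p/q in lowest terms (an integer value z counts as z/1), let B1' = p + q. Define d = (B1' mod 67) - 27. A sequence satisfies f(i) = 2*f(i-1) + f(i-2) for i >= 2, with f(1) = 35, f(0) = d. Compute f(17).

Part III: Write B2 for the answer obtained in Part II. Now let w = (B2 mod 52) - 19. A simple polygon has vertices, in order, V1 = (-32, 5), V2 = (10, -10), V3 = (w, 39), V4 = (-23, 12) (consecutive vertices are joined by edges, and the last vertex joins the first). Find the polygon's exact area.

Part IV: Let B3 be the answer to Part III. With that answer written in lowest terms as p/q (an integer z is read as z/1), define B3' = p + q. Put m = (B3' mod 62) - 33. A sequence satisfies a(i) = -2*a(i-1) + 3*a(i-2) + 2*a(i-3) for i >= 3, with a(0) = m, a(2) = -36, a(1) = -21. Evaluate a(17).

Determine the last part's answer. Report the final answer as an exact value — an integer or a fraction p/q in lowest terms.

Part I: total draws C(14,4) = 1001; favorable C(8,4) = 70; P = 10/143; answer 10/143
Part II: B1 = 10/143; threaded value p + q = 153; d = -8; f(2) = 2*(35) + 1*(-8) = 62; iterating: f(2)=62, f(3)=159, f(4)=380, f(5)=919, f(6)=2218, f(7)=5355, f(8)=12928, f(9)=31211, f(10)=75350, f(11)=181911, f(12)=439172, f(13)=1060255, f(14)=2559682, f(15)=6179619, f(16)=14918920, f(17)=36017459; answer 36017459
Part III: B2 = 36017459; w = 4; cross terms: (-32*-10 - 10*5)=270, (10*39 - 4*-10)=430, (4*12 - -23*39)=945, (-23*5 - -32*12)=269; twice the area = |1914| = 1914; area = 957; answer 957
Part IV: B3 = 957; threaded value p + q = 958; m = -5; a(3) = -2*(-36) + 3*(-21) + 2*(-5) = -1; iterating: a(3)=-1, a(4)=-148, a(5)=221, a(6)=-888, a(7)=2143, a(8)=-6508, a(9)=17669, a(10)=-50576, a(11)=141143, a(12)=-398676, a(13)=1119629, a(14)=-3153000, a(15)=8867535, a(16)=-24954812, a(17)=70206229; answer 70206229

70206229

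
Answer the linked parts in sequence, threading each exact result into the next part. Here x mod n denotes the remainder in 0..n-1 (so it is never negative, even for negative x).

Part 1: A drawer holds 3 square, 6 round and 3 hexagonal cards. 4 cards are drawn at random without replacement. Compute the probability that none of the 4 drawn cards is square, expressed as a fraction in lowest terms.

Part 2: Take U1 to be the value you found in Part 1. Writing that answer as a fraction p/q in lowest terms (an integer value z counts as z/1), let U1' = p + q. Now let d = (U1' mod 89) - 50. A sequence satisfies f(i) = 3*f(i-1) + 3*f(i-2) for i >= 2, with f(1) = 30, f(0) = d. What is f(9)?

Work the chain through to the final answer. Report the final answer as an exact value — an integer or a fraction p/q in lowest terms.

1590435

Part 1: total draws C(12,4) = 495; favorable C(9,4) = 126; P = 14/55; answer 14/55
Part 2: U1 = 14/55; threaded value p + q = 69; d = 19; f(2) = 3*(30) + 3*(19) = 147; iterating: f(2)=147, f(3)=531, f(4)=2034, f(5)=7695, f(6)=29187, f(7)=110646, f(8)=419499, f(9)=1590435; answer 1590435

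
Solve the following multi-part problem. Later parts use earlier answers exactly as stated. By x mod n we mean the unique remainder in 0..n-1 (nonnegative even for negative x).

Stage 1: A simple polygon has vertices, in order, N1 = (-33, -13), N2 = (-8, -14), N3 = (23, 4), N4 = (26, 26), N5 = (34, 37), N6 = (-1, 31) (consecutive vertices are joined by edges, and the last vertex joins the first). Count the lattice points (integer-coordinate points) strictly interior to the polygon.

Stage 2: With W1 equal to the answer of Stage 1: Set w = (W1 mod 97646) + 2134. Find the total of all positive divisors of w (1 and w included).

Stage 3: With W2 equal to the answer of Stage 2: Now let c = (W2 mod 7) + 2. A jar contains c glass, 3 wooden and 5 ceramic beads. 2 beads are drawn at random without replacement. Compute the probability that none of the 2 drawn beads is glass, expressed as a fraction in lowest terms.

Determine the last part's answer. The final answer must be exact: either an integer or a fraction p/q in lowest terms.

28/45

Stage 1: cross terms: (-33*-14 - -8*-13)=358, (-8*4 - 23*-14)=290, (23*26 - 26*4)=494, (26*37 - 34*26)=78, (34*31 - -1*37)=1091, (-1*-13 - -33*31)=1036; twice the area = |3347| = 3347; area = 3347/2; boundary points = 1 + 1 + 1 + 1 + 1 + 4 = 9; strictly interior points = area - boundary/2 + 1 = 1670; answer 1670
Stage 2: W1 = 1670; w = 3804; 3804 = 2^2 * 3 * 317; sigma = (1 + 2 + 4) * (1 + 3) * (1 + 317) = 7 * 4 * 318 = 8904; answer 8904
Stage 3: W2 = 8904; c = 2; total draws C(10,2) = 45; favorable C(8,2) = 28; P = 28/45; answer 28/45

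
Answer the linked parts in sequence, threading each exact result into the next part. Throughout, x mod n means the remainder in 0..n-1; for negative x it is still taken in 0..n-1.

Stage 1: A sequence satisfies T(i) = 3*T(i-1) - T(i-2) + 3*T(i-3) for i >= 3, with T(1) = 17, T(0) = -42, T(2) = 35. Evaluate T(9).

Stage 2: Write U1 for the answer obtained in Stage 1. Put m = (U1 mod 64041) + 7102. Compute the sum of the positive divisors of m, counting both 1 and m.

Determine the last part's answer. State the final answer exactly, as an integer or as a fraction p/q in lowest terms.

Stage 1: T(3) = 3*(35) - 1*(17) + 3*(-42) = -38; iterating: T(3)=-38, T(4)=-98, T(5)=-151, T(6)=-469, T(7)=-1550, T(8)=-4634, T(9)=-13759; answer -13759
Stage 2: U1 = -13759; m = 57384; 57384 = 2^3 * 3^2 * 797; sigma = (1 + 2 + 4 + 8) * (1 + 3 + 9) * (1 + 797) = 15 * 13 * 798 = 155610; answer 155610

155610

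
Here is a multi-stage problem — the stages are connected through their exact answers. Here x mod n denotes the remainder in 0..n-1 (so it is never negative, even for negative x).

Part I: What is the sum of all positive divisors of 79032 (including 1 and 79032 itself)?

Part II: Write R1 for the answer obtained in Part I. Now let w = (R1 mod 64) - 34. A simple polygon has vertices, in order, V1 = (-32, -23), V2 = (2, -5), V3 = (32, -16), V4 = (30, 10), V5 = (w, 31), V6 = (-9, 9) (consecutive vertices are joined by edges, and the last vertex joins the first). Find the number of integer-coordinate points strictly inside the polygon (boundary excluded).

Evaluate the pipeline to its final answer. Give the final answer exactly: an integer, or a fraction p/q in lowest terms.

1424

Part I: 79032 = 2^3 * 3 * 37 * 89; sigma = (1 + 2 + 4 + 8) * (1 + 3) * (1 + 37) * (1 + 89) = 15 * 4 * 38 * 90 = 205200; answer 205200
Part II: R1 = 205200; w = -18; cross terms: (-32*-5 - 2*-23)=206, (2*-16 - 32*-5)=128, (32*10 - 30*-16)=800, (30*31 - -18*10)=1110, (-18*9 - -9*31)=117, (-9*-23 - -32*9)=495; twice the area = |2856| = 2856; area = 1428; boundary points = 2 + 1 + 2 + 3 + 1 + 1 = 10; strictly interior points = area - boundary/2 + 1 = 1424; answer 1424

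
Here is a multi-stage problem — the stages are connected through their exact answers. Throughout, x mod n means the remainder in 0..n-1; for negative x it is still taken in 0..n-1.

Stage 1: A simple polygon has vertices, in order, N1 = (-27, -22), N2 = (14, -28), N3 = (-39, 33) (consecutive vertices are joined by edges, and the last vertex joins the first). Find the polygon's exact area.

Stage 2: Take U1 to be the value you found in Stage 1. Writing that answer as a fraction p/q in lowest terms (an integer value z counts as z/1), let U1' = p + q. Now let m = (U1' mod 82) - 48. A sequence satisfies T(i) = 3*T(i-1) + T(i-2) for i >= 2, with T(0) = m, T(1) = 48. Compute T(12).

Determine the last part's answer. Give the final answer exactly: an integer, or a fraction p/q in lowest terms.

23136845

Stage 1: cross terms: (-27*-28 - 14*-22)=1064, (14*33 - -39*-28)=-630, (-39*-22 - -27*33)=1749; twice the area = |2183| = 2183; area = 2183/2; answer 2183/2
Stage 2: U1 = 2183/2; threaded value p + q = 2185; m = 5; T(2) = 3*(48) + 1*(5) = 149; iterating: T(2)=149, T(3)=495, T(4)=1634, T(5)=5397, T(6)=17825, T(7)=58872, T(8)=194441, T(9)=642195, T(10)=2121026, T(11)=7005273, T(12)=23136845; answer 23136845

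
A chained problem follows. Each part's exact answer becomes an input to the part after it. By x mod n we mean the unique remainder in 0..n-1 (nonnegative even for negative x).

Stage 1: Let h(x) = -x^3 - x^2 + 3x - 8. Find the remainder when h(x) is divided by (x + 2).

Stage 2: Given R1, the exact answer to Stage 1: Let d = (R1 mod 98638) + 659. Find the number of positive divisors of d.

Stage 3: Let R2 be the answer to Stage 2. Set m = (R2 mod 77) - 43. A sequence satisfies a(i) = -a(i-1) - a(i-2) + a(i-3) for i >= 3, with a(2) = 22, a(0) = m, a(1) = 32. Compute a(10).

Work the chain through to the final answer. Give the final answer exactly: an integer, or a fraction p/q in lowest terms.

Stage 1: remainder = value at the root: -1*(-2)^3 - 1*(-2)^2 + 3*(-2)^1 - 8 = (8) + (-4) + (-6) + (-8) = -10; answer -10
Stage 2: R1 = -10; d = 99287; 99287 = 43 * 2309; number of divisors = (1+1) * (1+1) = 4; answer 4
Stage 3: R2 = 4; m = -39; a(3) = -1*(22) - 1*(32) + 1*(-39) = -93; iterating: a(3)=-93, a(4)=103, a(5)=12, a(6)=-208, a(7)=299, a(8)=-79, a(9)=-428, a(10)=806; answer 806

806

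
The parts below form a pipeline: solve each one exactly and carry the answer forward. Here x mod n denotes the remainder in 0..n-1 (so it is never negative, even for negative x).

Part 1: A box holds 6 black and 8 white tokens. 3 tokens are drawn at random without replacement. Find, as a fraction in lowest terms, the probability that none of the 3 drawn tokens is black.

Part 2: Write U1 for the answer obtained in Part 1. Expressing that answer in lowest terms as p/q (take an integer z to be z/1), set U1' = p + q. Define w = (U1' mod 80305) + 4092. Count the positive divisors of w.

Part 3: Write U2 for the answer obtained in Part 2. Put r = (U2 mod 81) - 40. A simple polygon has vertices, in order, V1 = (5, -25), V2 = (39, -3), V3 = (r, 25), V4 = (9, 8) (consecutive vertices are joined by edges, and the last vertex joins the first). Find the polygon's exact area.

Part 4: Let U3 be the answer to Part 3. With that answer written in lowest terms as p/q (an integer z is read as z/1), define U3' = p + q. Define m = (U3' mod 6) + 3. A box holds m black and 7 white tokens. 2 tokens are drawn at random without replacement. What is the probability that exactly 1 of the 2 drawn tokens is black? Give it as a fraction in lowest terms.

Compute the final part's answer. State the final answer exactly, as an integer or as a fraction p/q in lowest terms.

Part 1: total draws C(14,3) = 364; favorable C(8,3) = 56; P = 2/13; answer 2/13
Part 2: U1 = 2/13; threaded value p + q = 15; w = 4107; 4107 = 3 * 37^2; number of divisors = (1+1) * (2+1) = 6; answer 6
Part 3: U2 = 6; r = -34; cross terms: (5*-3 - 39*-25)=960, (39*25 - -34*-3)=873, (-34*8 - 9*25)=-497, (9*-25 - 5*8)=-265; twice the area = |1071| = 1071; area = 1071/2; answer 1071/2
Part 4: U3 = 1071/2; threaded value p + q = 1073; m = 8; total draws C(15,2) = 105; favorable C(8,1)*C(7,1) = 56; P = 8/15; answer 8/15

8/15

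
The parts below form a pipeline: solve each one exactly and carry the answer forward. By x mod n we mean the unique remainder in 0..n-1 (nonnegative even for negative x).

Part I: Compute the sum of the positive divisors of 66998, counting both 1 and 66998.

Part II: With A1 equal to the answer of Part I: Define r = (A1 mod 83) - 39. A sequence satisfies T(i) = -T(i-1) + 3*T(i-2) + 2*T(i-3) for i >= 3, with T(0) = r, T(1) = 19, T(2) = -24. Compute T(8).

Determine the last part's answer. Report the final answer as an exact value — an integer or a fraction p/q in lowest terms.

Part I: 66998 = 2 * 139 * 241; sigma = (1 + 2) * (1 + 139) * (1 + 241) = 3 * 140 * 242 = 101640; answer 101640
Part II: A1 = 101640; r = 9; T(3) = -1*(-24) + 3*(19) + 2*(9) = 99; iterating: T(3)=99, T(4)=-133, T(5)=382, T(6)=-583, T(7)=1463, T(8)=-2448; answer -2448

-2448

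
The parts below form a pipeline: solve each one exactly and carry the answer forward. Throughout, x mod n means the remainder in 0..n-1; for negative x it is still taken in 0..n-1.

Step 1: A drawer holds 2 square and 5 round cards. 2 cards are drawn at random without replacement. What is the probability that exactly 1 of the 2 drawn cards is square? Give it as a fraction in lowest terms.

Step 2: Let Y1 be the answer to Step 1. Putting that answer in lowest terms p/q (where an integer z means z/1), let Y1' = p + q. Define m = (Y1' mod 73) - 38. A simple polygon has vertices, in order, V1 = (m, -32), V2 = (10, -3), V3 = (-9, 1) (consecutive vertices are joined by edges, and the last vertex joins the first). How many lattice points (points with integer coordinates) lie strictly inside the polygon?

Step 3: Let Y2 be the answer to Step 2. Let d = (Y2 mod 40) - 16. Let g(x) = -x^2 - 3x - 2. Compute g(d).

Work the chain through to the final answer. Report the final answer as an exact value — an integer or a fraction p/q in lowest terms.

Step 1: total draws C(7,2) = 21; favorable C(2,1)*C(5,1) = 10; P = 10/21; answer 10/21
Step 2: Y1 = 10/21; threaded value p + q = 31; m = -7; cross terms: (-7*-3 - 10*-32)=341, (10*1 - -9*-3)=-17, (-9*-32 - -7*1)=295; twice the area = |619| = 619; area = 619/2; boundary points = 1 + 1 + 1 = 3; strictly interior points = area - boundary/2 + 1 = 309; answer 309
Step 3: Y2 = 309; d = 13; -1*(13)^2 - 3*(13)^1 - 2 = (-169) + (-39) + (-2) = -210; answer -210

-210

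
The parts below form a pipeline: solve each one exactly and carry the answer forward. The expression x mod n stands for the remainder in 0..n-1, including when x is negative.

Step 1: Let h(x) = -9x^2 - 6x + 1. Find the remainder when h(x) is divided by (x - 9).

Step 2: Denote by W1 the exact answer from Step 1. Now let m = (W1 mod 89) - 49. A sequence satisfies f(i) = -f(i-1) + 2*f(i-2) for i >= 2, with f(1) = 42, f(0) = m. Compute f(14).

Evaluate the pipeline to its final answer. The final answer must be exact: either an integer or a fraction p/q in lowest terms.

-393222

Step 1: remainder = value at the root: -9*(9)^2 - 6*(9)^1 + 1 = (-729) + (-54) + (1) = -782; answer -782
Step 2: W1 = -782; m = -30; f(2) = -1*(42) + 2*(-30) = -102; iterating: f(2)=-102, f(3)=186, f(4)=-390, f(5)=762, f(6)=-1542, f(7)=3066, f(8)=-6150, f(9)=12282, f(10)=-24582, f(11)=49146, f(12)=-98310, f(13)=196602, f(14)=-393222; answer -393222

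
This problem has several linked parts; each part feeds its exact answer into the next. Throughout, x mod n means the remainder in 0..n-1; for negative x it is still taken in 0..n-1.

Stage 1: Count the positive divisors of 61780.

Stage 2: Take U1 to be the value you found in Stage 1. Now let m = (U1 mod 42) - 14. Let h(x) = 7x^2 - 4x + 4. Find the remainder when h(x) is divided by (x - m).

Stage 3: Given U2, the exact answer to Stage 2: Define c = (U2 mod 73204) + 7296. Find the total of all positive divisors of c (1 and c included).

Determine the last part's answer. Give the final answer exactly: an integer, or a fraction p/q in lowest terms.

15840

Stage 1: 61780 = 2^2 * 5 * 3089; number of divisors = (2+1) * (1+1) * (1+1) = 12; answer 12
Stage 2: U1 = 12; m = -2; remainder = value at the root: 7*(-2)^2 - 4*(-2)^1 + 4 = (28) + (8) + (4) = 40; answer 40
Stage 3: U2 = 40; c = 7336; 7336 = 2^3 * 7 * 131; sigma = (1 + 2 + 4 + 8) * (1 + 7) * (1 + 131) = 15 * 8 * 132 = 15840; answer 15840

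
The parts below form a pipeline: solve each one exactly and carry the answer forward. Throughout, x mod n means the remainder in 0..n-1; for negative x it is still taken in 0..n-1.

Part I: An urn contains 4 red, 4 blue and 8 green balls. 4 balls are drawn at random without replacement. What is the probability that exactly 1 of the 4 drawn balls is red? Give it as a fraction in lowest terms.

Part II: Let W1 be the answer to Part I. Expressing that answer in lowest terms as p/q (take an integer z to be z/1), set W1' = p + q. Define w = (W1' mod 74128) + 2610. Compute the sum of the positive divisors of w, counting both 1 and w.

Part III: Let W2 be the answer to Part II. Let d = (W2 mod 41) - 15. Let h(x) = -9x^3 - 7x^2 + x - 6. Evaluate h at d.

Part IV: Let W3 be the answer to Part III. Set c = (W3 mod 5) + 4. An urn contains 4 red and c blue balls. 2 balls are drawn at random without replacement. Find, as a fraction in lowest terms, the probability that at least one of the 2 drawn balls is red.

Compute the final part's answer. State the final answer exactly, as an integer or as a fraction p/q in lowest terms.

Part I: total draws C(16,4) = 1820; favorable C(4,1)*C(12,3) = 880; P = 44/91; answer 44/91
Part II: W1 = 44/91; threaded value p + q = 135; w = 2745; 2745 = 3^2 * 5 * 61; sigma = (1 + 3 + 9) * (1 + 5) * (1 + 61) = 13 * 6 * 62 = 4836; answer 4836
Part III: W2 = 4836; d = 24; -9*(24)^3 - 7*(24)^2 + 1*(24)^1 - 6 = (-124416) + (-4032) + (24) + (-6) = -128430; answer -128430
Part IV: W3 = -128430; c = 4; total draws C(8,2) = 28; complement C(4,2) = 6; favorable 28 - 6 = 22; P = 11/14; answer 11/14

11/14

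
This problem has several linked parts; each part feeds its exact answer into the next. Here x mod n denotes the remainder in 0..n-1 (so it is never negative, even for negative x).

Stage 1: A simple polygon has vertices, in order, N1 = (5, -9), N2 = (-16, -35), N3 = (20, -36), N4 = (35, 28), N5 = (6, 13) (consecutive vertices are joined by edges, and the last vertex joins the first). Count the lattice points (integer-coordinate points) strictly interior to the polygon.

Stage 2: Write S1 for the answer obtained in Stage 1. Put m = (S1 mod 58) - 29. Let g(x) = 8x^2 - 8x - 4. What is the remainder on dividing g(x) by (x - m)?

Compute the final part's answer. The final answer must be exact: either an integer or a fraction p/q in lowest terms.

Stage 1: cross terms: (5*-35 - -16*-9)=-319, (-16*-36 - 20*-35)=1276, (20*28 - 35*-36)=1820, (35*13 - 6*28)=287, (6*-9 - 5*13)=-119; twice the area = |2945| = 2945; area = 2945/2; boundary points = 1 + 1 + 1 + 1 + 1 = 5; strictly interior points = area - boundary/2 + 1 = 1471; answer 1471
Stage 2: S1 = 1471; m = -8; remainder = value at the root: 8*(-8)^2 - 8*(-8)^1 - 4 = (512) + (64) + (-4) = 572; answer 572

572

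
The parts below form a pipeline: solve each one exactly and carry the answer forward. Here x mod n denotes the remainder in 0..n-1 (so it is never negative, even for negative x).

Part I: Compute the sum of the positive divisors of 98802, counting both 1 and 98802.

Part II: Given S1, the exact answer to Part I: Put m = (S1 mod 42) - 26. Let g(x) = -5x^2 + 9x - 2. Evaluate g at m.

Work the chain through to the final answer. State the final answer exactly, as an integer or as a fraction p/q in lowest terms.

-394

Part I: 98802 = 2 * 3^2 * 11 * 499; sigma = (1 + 2) * (1 + 3 + 9) * (1 + 11) * (1 + 499) = 3 * 13 * 12 * 500 = 234000; answer 234000
Part II: S1 = 234000; m = -8; -5*(-8)^2 + 9*(-8)^1 - 2 = (-320) + (-72) + (-2) = -394; answer -394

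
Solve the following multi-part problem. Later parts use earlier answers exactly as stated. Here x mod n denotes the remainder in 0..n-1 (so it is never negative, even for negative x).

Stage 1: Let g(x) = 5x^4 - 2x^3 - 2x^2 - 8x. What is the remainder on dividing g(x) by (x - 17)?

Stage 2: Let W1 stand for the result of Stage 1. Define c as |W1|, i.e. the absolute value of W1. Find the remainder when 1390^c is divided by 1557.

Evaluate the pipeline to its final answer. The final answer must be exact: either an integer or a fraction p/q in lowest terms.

1444

Stage 1: remainder = value at the root: 5*(17)^4 - 2*(17)^3 - 2*(17)^2 - 8*(17)^1 = (417605) + (-9826) + (-578) + (-136) = 407065; answer 407065
Stage 2: W1 = 407065; c = 407065; squarings mod 1557: 1390^1=1390, 1390^2=1420, 1390^4=85, 1390^8=997, 1390^16=643, 1390^32=844, 1390^64=787, 1390^128=1240, 1390^256=841, 1390^512=403, 1390^1024=481, 1390^2048=925, 1390^4096=832, 1390^8192=916, 1390^16384=1390, 1390^32768=1420, 1390^65536=85, 1390^131072=997, 1390^262144=643; 1390^407065 = 1390^1 * 1390^8 * 1390^16 * 1390^512 * 1390^1024 * 1390^4096 * 1390^8192 * 1390^131072 * 1390^262144 = 1444 (mod 1557); answer 1444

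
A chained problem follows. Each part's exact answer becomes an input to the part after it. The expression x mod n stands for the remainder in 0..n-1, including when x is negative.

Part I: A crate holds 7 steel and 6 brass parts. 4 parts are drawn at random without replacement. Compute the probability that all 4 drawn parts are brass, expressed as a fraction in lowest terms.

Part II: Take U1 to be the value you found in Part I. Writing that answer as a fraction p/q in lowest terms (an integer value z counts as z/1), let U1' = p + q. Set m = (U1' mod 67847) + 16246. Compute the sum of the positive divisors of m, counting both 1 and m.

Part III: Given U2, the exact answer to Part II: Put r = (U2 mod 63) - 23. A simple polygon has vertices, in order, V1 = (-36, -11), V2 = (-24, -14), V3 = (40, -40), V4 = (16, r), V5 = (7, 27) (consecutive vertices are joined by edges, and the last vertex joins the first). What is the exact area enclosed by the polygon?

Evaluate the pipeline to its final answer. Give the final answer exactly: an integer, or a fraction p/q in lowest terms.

Part I: total draws C(13,4) = 715; favorable C(6,4) = 15; P = 3/143; answer 3/143
Part II: U1 = 3/143; threaded value p + q = 146; m = 16392; 16392 = 2^3 * 3 * 683; sigma = (1 + 2 + 4 + 8) * (1 + 3) * (1 + 683) = 15 * 4 * 684 = 41040; answer 41040
Part III: U2 = 41040; r = 4; cross terms: (-36*-14 - -24*-11)=240, (-24*-40 - 40*-14)=1520, (40*4 - 16*-40)=800, (16*27 - 7*4)=404, (7*-11 - -36*27)=895; twice the area = |3859| = 3859; area = 3859/2; answer 3859/2

3859/2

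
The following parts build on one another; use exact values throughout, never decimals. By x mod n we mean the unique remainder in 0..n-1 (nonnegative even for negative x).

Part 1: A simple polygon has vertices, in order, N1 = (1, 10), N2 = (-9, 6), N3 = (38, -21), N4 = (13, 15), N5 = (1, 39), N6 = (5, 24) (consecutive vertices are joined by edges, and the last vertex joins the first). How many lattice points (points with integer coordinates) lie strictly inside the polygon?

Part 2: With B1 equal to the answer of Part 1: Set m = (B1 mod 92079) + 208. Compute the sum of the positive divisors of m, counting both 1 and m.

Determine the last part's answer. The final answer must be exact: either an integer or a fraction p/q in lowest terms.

Part 1: cross terms: (1*6 - -9*10)=96, (-9*-21 - 38*6)=-39, (38*15 - 13*-21)=843, (13*39 - 1*15)=492, (1*24 - 5*39)=-171, (5*10 - 1*24)=26; twice the area = |1247| = 1247; area = 1247/2; boundary points = 2 + 1 + 1 + 12 + 1 + 2 = 19; strictly interior points = area - boundary/2 + 1 = 615; answer 615
Part 2: B1 = 615; m = 823; 823 is prime, so its only divisors are 1 and 823; sigma = 1 + 823 = 824; answer 824

824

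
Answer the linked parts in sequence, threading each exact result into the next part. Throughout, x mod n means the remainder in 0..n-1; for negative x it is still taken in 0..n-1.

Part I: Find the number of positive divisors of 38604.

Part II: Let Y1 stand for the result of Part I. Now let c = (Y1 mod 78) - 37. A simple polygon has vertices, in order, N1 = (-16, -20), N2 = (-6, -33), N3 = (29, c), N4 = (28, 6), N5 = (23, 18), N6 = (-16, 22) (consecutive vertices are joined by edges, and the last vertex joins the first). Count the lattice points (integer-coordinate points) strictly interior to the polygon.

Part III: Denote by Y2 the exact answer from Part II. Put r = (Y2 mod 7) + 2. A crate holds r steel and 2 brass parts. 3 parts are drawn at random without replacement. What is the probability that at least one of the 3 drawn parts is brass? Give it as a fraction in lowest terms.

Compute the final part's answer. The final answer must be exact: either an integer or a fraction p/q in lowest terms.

Part I: 38604 = 2^2 * 3 * 3217; number of divisors = (2+1) * (1+1) * (1+1) = 12; answer 12
Part II: Y1 = 12; c = -25; cross terms: (-16*-33 - -6*-20)=408, (-6*-25 - 29*-33)=1107, (29*6 - 28*-25)=874, (28*18 - 23*6)=366, (23*22 - -16*18)=794, (-16*-20 - -16*22)=672; twice the area = |4221| = 4221; area = 4221/2; boundary points = 1 + 1 + 1 + 1 + 1 + 42 = 47; strictly interior points = area - boundary/2 + 1 = 2088; answer 2088
Part III: Y2 = 2088; r = 4; total draws C(6,3) = 20; complement C(4,3) = 4; favorable 20 - 4 = 16; P = 4/5; answer 4/5

4/5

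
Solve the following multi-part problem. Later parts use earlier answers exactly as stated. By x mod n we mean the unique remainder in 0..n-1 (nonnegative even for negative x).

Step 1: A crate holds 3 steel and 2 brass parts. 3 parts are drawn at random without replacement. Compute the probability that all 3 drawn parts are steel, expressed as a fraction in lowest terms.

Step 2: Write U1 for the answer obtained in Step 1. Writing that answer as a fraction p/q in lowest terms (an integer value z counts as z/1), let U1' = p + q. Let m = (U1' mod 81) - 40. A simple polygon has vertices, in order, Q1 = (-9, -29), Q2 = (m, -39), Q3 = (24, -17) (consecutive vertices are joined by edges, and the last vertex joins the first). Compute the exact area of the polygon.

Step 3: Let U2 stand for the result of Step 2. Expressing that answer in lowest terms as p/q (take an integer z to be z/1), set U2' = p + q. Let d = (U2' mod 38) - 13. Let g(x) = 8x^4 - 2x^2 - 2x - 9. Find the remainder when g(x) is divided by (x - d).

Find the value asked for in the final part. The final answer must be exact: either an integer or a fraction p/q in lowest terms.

Step 1: total draws C(5,3) = 10; favorable C(3,3) = 1; P = 1/10; answer 1/10
Step 2: U1 = 1/10; threaded value p + q = 11; m = -29; cross terms: (-9*-39 - -29*-29)=-490, (-29*-17 - 24*-39)=1429, (24*-29 - -9*-17)=-849; twice the area = |90| = 90; area = 45; answer 45
Step 3: U2 = 45; threaded value p + q = 46; d = -5; remainder = value at the root: 8*(-5)^4 - 2*(-5)^2 - 2*(-5)^1 - 9 = (5000) + (-50) + (10) + (-9) = 4951; answer 4951

4951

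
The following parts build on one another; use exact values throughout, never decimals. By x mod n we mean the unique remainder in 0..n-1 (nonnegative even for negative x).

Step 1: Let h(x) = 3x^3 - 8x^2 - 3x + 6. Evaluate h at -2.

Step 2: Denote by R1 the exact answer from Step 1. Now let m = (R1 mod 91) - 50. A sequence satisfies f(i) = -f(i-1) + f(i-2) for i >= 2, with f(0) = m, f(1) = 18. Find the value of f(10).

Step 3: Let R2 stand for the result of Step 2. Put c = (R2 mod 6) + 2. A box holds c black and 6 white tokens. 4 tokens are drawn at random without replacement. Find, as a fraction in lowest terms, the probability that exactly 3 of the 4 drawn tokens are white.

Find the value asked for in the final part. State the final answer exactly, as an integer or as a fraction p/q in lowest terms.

4/7

Step 1: 3*(-2)^3 - 8*(-2)^2 - 3*(-2)^1 + 6 = (-24) + (-32) + (6) + (6) = -44; answer -44
Step 2: R1 = -44; m = -3; f(2) = -1*(18) + 1*(-3) = -21; iterating: f(2)=-21, f(3)=39, f(4)=-60, f(5)=99, f(6)=-159, f(7)=258, f(8)=-417, f(9)=675, f(10)=-1092; answer -1092
Step 3: R2 = -1092; c = 2; total draws C(8,4) = 70; favorable C(6,3)*C(2,1) = 40; P = 4/7; answer 4/7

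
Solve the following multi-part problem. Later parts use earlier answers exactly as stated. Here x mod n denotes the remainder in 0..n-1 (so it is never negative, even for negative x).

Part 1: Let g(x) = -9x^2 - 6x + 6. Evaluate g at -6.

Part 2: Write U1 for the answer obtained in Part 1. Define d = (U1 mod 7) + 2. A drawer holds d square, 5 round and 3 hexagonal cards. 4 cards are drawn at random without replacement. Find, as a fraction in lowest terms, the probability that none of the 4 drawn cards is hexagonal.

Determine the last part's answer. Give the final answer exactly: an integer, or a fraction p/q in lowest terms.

33/91

Part 1: -9*(-6)^2 - 6*(-6)^1 + 6 = (-324) + (36) + (6) = -282; answer -282
Part 2: U1 = -282; d = 7; total draws C(15,4) = 1365; favorable C(12,4) = 495; P = 33/91; answer 33/91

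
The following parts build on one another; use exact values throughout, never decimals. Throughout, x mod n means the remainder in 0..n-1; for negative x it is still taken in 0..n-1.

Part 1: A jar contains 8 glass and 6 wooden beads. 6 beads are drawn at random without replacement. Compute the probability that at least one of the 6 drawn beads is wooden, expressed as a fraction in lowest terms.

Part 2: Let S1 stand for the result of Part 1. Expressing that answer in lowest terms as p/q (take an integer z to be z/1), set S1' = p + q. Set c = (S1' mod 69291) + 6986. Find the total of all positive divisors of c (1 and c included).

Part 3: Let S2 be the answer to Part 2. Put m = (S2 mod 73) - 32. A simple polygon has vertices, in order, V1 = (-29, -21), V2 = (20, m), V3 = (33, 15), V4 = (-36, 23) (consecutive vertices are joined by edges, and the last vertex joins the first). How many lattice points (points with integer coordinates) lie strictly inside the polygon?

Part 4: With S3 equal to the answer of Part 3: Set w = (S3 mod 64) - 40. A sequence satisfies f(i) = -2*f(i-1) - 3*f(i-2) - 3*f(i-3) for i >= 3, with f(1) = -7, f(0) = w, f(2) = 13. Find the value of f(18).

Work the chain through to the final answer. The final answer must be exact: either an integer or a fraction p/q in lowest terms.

46

Part 1: total draws C(14,6) = 3003; complement C(8,6) = 28; favorable 3003 - 28 = 2975; P = 425/429; answer 425/429
Part 2: S1 = 425/429; threaded value p + q = 854; c = 7840; 7840 = 2^5 * 5 * 7^2; sigma = (1 + 2 + 4 + 8 + 16 + 32) * (1 + 5) * (1 + 7 + 49) = 63 * 6 * 57 = 21546; answer 21546
Part 3: S2 = 21546; m = -21; cross terms: (-29*-21 - 20*-21)=1029, (20*15 - 33*-21)=993, (33*23 - -36*15)=1299, (-36*-21 - -29*23)=1423; twice the area = |4744| = 4744; area = 2372; boundary points = 49 + 1 + 1 + 1 = 52; strictly interior points = area - boundary/2 + 1 = 2347; answer 2347
Part 4: S3 = 2347; w = 3; f(3) = -2*(13) - 3*(-7) - 3*(3) = -14; iterating: f(3)=-14, f(4)=10, f(5)=-17, f(6)=46, f(7)=-71, f(8)=55, f(9)=-35, f(10)=118, f(11)=-296, f(12)=343, f(13)=-152, f(14)=163, f(15)=-899, f(16)=1765, f(17)=-1322, f(18)=46; answer 46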